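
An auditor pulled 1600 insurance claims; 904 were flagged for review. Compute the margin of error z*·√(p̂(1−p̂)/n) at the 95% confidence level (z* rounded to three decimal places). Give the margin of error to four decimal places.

Sample proportion p̂ = 904/1600 = 0.56500.
SE = √(p̂(1−p̂)/n) = √(0.245775/1600) = 0.012394.
The 95% critical value is z* = 1.960.
Margin of error = z*·SE = 1.960 × 0.012394 = 0.0243.

ME = 0.0243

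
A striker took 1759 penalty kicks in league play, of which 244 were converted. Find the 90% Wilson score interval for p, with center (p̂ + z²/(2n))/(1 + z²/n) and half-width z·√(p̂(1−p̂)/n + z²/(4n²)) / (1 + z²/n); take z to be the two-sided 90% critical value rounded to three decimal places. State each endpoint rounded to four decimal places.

(0.1257, 0.1528)

p̂ = 244/1759 = 0.13872; z = 1.645, so z² = 2.706025.
1 + z²/n = 1.001538.
Adjusted center: (0.13872 + z²/(2n))/1.001538 = 0.13927.
Radicand: p̂(1−p̂)/n + z²/(4n²) = 0.000067921 + 0.000000219 = 0.000068140.
Half-width = z·√(radicand)/denom = 1.645·0.008255/1.001538 = 0.01356.
CI: 0.13927 ± 0.01356 = (0.1257, 0.1528).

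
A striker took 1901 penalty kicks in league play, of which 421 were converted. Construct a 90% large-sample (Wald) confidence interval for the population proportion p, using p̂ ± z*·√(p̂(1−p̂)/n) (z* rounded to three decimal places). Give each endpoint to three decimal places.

(0.206, 0.237)

Sample proportion p̂ = 421/1901 = 0.22146.
Standard error of p̂: √(0.172417/1901) = √0.000090698 = 0.009524.
z* = 1.645 at the 90% level.
Margin = 1.645·0.009524 = 0.01567.
CI: 0.22146 ± 0.01567 = (0.206, 0.237).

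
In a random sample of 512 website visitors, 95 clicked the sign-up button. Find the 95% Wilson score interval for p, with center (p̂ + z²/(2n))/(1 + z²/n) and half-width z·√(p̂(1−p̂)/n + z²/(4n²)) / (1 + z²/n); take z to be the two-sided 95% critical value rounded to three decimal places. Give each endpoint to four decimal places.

(0.1543, 0.2215)

Here p̂ = 95/512 = 0.18555 and z = 1.960 (z² = 3.841600).
1 + z²/n = 1.007503.
Center = (0.18555 + 0.003752)/1.007503 = 0.18789.
Radicand: p̂(1−p̂)/n + z²/(4n²) = 0.000295155 + 0.000003664 = 0.000298819.
Half-width = z·√(radicand)/denom = 1.960·0.017286/1.007503 = 0.03363.
CI: 0.18789 ± 0.03363 = (0.1543, 0.2215).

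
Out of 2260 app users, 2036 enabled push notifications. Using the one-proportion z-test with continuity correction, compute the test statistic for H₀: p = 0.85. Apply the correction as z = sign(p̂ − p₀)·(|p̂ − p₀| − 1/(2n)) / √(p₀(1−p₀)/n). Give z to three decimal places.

z = 6.745

With x = 2036 successes in n = 2260, p̂ = 0.90088. p̂ − p₀ = 0.050885.
Continuity correction 1/(2n) = 1/4520 = 0.000221.
Corrected numerator: |0.050885| − 0.000221 = 0.050664.
Under H₀, SE = √(p₀(1−p₀)/n) = √(0.85·0.15/2260) = √0.000056416 = 0.007511.
z = +0.050664/0.007511 = 6.745.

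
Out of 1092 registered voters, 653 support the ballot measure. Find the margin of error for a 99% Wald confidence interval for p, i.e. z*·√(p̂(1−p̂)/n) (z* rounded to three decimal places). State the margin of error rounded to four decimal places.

ME = 0.0382

p̂ = 653/1092 = 0.59799.
Standard error of p̂: √(0.240399/1092) = √0.000220145 = 0.014837.
The 99% critical value is z* = 2.576.
Margin of error = z*·SE = 2.576 × 0.014837 = 0.0382.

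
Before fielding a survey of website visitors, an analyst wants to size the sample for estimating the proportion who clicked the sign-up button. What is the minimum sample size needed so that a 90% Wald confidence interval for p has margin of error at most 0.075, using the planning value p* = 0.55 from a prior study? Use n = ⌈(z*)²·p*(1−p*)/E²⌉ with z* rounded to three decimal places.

For 90% confidence, z* = 1.645.
p*(1−p*) = 0.2475.
(z*)²·p*(1−p*)/E² = 2.706025·0.2475/0.005625 = 119.065.
⌈119.065⌉ = 120.

n = 120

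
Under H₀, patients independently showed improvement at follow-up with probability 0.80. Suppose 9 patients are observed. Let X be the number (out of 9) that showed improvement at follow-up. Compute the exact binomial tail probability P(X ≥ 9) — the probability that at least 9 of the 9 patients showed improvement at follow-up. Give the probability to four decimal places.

P = 0.1342

X is binomial with n = 9 and p = 0.80.
P(X ≥ 9) = C(9,9)·0.80^9·0.20^0.
= 0.134218 = 0.1342.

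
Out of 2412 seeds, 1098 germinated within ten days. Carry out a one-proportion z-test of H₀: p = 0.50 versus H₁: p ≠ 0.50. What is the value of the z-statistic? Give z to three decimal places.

z = -4.398

p̂ = 1098/2412 = 0.45522.
Null standard error: √(0.50·0.50/2412) = √0.000103648 = 0.010181.
z = (p̂ − p₀)/SE = (0.45522 − 0.50)/0.010181 = -4.398.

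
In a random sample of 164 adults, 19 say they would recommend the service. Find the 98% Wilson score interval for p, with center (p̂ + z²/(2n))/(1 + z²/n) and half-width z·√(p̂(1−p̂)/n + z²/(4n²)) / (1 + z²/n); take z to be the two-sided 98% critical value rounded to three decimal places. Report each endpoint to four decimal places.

(0.0696, 0.1866)

Here p̂ = 19/164 = 0.11585 and z = 2.326 (z² = 5.410276).
1 + z²/n = 1.032989.
Adjusted center: (0.11585 + z²/(2n))/1.032989 = 0.12812.
Radicand: p̂(1−p̂)/n + z²/(4n²) = 0.000624583 + 0.000050289 = 0.000674872.
Half-width = z·√(radicand)/denom = 2.326·0.025978/1.032989 = 0.05850.
Interval: 0.12812 ± 0.05850 → (0.0696, 0.1866).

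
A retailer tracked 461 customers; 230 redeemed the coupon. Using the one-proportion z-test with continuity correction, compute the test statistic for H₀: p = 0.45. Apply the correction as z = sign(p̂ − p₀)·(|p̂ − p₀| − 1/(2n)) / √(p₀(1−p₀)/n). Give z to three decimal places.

z = 2.064

p̂ = 230/461 = 0.49892. p̂ − p₀ = 0.048915.
1/(2n) = 0.001085.
Corrected numerator: |0.048915| − 0.001085 = 0.047830.
Null standard error: √(0.45·0.55/461) = √0.000536876 = 0.023171.
z = +0.047830/0.023171 = 2.064.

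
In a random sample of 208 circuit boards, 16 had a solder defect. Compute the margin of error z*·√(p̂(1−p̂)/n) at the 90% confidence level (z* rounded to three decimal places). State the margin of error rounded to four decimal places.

p̂ = 16/208 = 0.07692.
SE(p̂) = √(0.07692·0.92308/208) = 0.018476.
For 90% confidence, z* = 1.645.
So ME = 0.0304.

ME = 0.0304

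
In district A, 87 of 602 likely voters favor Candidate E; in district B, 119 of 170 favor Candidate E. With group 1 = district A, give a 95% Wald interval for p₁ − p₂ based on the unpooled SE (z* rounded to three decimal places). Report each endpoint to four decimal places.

p̂₁ = 0.14452, p̂₂ = 0.70000, so the observed difference is -0.55548.
Unpooled SE = √(p̂₁(1−p̂₁)/n₁ + p̂₂(1−p̂₂)/n₂) = √(0.000205370 + 0.001235294) = 0.037956.
For 95% confidence, z* = 1.960. Margin = 1.960·0.037956 = 0.07439.
Interval: -0.55548 ± 0.07439 → (-0.6299, -0.4811).

(-0.6299, -0.4811)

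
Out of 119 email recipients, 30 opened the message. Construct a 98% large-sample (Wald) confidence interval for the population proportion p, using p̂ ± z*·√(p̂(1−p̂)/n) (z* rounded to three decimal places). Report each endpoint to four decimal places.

(0.1595, 0.3447)

The sample proportion is 30/119 = 0.25210.
SE(p̂) = √(0.25210·0.74790/119) = 0.039805.
For 98% confidence, z* = 2.326.
Margin of error: 2.326 × 0.039805 = 0.09259.
Interval: 0.25210 ± 0.09259 → (0.1595, 0.3447).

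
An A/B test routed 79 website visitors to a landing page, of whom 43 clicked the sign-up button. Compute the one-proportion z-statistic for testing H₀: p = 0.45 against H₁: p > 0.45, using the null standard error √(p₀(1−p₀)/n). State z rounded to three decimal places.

z = 1.685

The sample proportion is 43/79 = 0.54430.
Under H₀, SE = √(p₀(1−p₀)/n) = √(0.45·0.55/79) = √0.003132911 = 0.055972.
Test statistic: z = 0.09430/0.055972 = 1.685.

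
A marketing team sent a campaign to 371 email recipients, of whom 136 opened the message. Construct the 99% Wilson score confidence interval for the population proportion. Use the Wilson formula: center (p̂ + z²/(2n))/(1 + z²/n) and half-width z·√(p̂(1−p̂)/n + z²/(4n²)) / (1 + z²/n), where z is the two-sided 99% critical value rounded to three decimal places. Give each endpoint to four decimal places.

p̂ = 136/371 = 0.36658; z = 2.576, so z² = 6.635776.
Denominator 1 + z²/n = 1 + 6.635776/371 = 1.017886.
Center = (0.36658 + 0.008943)/1.017886 = 0.36892.
Radicand: p̂(1−p̂)/n + z²/(4n²) = 0.000625871 + 0.000012053 = 0.000637924.
Half-width = z·√(radicand)/denom = 2.576·0.025257/1.017886 = 0.06392.
Interval: 0.36892 ± 0.06392 → (0.3050, 0.4328).

(0.3050, 0.4328)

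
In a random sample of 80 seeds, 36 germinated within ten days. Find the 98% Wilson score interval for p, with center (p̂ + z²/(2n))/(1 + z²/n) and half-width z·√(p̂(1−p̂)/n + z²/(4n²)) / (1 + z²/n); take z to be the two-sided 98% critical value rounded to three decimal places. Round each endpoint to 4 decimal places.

Here p̂ = 36/80 = 0.45000 and z = 2.326 (z² = 5.410276).
1 + z²/n = 1.067628.
Adjusted center: (0.45000 + z²/(2n))/1.067628 = 0.45317.
Radicand: p̂(1−p̂)/n + z²/(4n²) = 0.003093750 + 0.000211339 = 0.003305089.
Half-width = z·√(radicand)/denom = 2.326·0.057490/1.067628 = 0.12525.
CI: 0.45317 ± 0.12525 = (0.3279, 0.5784).

(0.3279, 0.5784)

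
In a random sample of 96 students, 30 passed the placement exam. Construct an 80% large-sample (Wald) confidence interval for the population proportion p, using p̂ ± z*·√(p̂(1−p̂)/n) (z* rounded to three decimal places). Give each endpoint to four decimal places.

(0.2519, 0.3731)

With x = 30 successes in n = 96, p̂ = 0.31250.
Standard error of p̂: √(0.214844/96) = √0.002237956 = 0.047307.
For 80% confidence, z* = 1.282.
Margin = 1.282·0.047307 = 0.06065.
CI: 0.31250 ± 0.06065 = (0.2519, 0.3731).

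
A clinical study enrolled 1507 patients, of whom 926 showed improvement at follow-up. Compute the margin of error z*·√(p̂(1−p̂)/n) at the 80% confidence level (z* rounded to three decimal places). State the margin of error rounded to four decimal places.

The sample proportion is 926/1507 = 0.61447.
SE(p̂) = √(0.61447·0.38553/1507) = 0.012538.
z* = 1.282 at the 80% level.
So ME = 0.0161.

ME = 0.0161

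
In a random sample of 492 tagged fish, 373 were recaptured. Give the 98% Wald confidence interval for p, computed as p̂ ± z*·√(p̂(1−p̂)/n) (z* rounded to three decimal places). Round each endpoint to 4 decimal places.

(0.7132, 0.8030)

With x = 373 successes in n = 492, p̂ = 0.75813.
SE(p̂) = √(0.75813·0.24187/492) = 0.019305.
For 98% confidence, z* = 2.326.
Margin = 2.326·0.019305 = 0.04490.
CI: 0.75813 ± 0.04490 = (0.7132, 0.8030).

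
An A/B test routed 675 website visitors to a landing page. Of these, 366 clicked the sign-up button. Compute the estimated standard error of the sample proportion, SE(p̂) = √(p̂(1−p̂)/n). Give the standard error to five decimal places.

SE = 0.01918

Sample proportion p̂ = 366/675 = 0.54222.
p̂(1−p̂) = 0.248217.
SE = √(0.248217/675) = √0.000367729 = 0.01918.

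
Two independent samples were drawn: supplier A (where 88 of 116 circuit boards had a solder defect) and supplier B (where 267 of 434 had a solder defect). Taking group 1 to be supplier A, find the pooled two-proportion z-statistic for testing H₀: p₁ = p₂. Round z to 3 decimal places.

z = 2.868

Sample proportions: p̂₁ = 88/116 = 0.75862 and p̂₂ = 267/434 = 0.61521.
Pooling: p̂ = 355/550 = 0.64545.
Pooled SE = √[0.2288430·0.01092484] ≈ 0.050001.
z = 0.14341/0.050001 = 2.868.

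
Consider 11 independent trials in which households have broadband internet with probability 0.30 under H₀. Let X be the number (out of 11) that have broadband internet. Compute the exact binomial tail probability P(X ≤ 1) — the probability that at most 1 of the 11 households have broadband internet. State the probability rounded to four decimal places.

P = 0.1130

X ~ Binomial(n=11, p=0.30).
P(X ≤ 1) = C(11,0)·0.30^0·0.70^11 + C(11,1)·0.30^1·0.70^10.
= 0.019773 + 0.093217 = 0.1130.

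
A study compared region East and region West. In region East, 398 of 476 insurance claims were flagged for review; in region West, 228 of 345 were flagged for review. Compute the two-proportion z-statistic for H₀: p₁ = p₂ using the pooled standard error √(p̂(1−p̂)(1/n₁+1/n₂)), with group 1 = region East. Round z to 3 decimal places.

z = 5.825

p̂₁ = 398/476 = 0.83613, p̂₂ = 228/345 = 0.66087.
Pooling: p̂ = 626/821 = 0.76248.
Pooled SE = √[0.1811017·0.00499939] ≈ 0.030090.
z = 0.17526/0.030090 = 5.825.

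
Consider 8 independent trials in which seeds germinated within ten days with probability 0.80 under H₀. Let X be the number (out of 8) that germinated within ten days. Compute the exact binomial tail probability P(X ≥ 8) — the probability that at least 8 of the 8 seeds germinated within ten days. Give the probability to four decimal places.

P = 0.1678

X is binomial with n = 8 and p = 0.80.
P(X ≥ 8) = C(8,8)·0.80^8·0.20^0.
= 0.167772 = 0.1678.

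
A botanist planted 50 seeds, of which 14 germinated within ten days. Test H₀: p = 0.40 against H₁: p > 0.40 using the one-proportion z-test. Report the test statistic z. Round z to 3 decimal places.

Sample proportion p̂ = 14/50 = 0.28000.
Null standard error: √(0.40·0.60/50) = √0.004800000 = 0.069282.
z = (0.28000 − 0.40)/0.069282 = -0.12000/0.069282 = -1.732.

z = -1.732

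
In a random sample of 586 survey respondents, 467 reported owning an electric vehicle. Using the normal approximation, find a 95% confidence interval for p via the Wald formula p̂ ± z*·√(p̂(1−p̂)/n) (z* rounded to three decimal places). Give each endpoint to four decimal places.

(0.7644, 0.8295)

With x = 467 successes in n = 586, p̂ = 0.79693.
Standard error of p̂: √(0.161834/586) = √0.000276166 = 0.016618.
For 95% confidence, z* = 1.960.
Margin = 1.960·0.016618 = 0.03257.
Interval: 0.79693 ± 0.03257 → (0.7644, 0.8295).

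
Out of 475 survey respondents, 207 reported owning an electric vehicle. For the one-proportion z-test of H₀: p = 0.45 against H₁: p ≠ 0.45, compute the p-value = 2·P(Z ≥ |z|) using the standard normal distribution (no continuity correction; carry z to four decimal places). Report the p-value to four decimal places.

p-value = 0.5336

With x = 207 successes in n = 475, p̂ = 0.43579.
Null standard error: √(0.45·0.55/475) = √0.000521053 = 0.022827.
z = (p̂ − p₀)/SE = (207/475 − 0.45)/0.022827 ≈ -0.6225.
p-value = 2·P(Z ≥ |z|) with z = -0.6225 → 0.5336.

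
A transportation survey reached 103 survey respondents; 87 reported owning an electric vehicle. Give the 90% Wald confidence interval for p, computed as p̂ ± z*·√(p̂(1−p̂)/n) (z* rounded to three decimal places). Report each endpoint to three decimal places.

p̂ = 87/103 = 0.84466.
Standard error of p̂: √(0.131209/103) = √0.001273877 = 0.035691.
z* = 1.645 at the 90% level.
Margin of error: 1.645 × 0.035691 = 0.05871.
Interval: 0.84466 ± 0.05871 → (0.786, 0.903).

(0.786, 0.903)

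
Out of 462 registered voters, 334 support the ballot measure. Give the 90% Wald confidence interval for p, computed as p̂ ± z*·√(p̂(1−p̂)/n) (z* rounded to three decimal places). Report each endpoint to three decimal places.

(0.689, 0.757)

Sample proportion p̂ = 334/462 = 0.72294.
Standard error of p̂: √(0.200296/462) = √0.000433541 = 0.020822.
The 90% critical value is z* = 1.645.
Margin = 1.645·0.020822 = 0.03425.
Interval: 0.72294 ± 0.03425 → (0.689, 0.757).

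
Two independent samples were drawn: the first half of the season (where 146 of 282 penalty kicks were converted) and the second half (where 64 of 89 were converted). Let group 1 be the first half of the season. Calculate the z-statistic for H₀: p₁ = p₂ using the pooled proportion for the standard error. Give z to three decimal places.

Sample proportions: p̂₁ = 146/282 = 0.51773 and p̂₂ = 64/89 = 0.71910.
Pooling: p̂ = 210/371 = 0.56604.
SE = √[p̂(1−p̂)(1/n₁+1/n₂)] = √[0.56604·0.43396·(1/282+1/89)] ≈ 0.060258.
z = -0.20137/0.060258 = -3.342.

z = -3.342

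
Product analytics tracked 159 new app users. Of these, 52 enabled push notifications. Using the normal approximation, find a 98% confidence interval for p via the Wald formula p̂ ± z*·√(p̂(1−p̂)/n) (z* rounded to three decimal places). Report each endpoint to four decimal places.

With x = 52 successes in n = 159, p̂ = 0.32704.
Standard error of p̂: √(0.220086/159) = √0.001384190 = 0.037205.
z* = 2.326 at the 98% level.
Margin = 2.326·0.037205 = 0.08654.
So the interval runs from 0.2405 to 0.4136.

(0.2405, 0.4136)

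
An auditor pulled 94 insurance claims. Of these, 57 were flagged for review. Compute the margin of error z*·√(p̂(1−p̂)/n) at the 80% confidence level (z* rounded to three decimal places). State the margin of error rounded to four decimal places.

p̂ = 57/94 = 0.60638.
SE = √(p̂(1−p̂)/n) = √(0.238683/94) = 0.050390.
For 80% confidence, z* = 1.282.
Margin of error = z*·SE = 1.282 × 0.050390 = 0.0646.

ME = 0.0646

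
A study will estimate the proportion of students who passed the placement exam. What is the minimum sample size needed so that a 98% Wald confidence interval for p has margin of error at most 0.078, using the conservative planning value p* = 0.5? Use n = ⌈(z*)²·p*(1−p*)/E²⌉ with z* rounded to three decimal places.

The 98% critical value is z* = 2.326.
p*(1−p*) = 0.2500.
(z*)²·p*(1−p*)/E² = 5.410276·0.2500/0.006084 = 222.316.
Rounding up, n = 223.

n = 223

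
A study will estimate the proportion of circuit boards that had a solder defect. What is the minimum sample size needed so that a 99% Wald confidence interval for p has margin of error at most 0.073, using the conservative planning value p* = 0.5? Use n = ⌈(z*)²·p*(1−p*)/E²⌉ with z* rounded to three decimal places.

n = 312

The 99% critical value is z* = 2.576.
p*(1−p*) = 0.50·0.50 = 0.2500.
(z*)²·p*(1−p*)/E² = 6.635776·0.2500/0.005329 = 311.305.
⌈311.305⌉ = 312.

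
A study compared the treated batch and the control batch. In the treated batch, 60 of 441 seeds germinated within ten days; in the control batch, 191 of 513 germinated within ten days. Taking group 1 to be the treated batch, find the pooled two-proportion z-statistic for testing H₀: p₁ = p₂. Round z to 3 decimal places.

p̂₁ = 60/441 = 0.13605, p̂₂ = 191/513 = 0.37232.
Pooling: p̂ = 251/954 = 0.26310.
SE = √[p̂(1−p̂)(1/n₁+1/n₂)] = √[0.26310·0.73690·(1/441+1/513)] ≈ 0.028593.
z = -0.23627/0.028593 = -8.263.

z = -8.263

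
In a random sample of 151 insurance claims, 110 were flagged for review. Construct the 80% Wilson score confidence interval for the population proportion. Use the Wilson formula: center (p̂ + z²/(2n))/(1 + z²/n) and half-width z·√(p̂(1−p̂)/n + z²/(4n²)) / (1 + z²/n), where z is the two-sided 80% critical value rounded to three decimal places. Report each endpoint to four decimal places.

(0.6798, 0.7722)

p̂ = 110/151 = 0.72848; z = 1.282, so z² = 1.643524.
Denominator 1 + z²/n = 1 + 1.643524/151 = 1.010884.
Center = (0.72848 + 0.005442)/1.010884 = 0.72602.
Radicand: p̂(1−p̂)/n + z²/(4n²) = 0.001309923 + 0.000018020 = 0.001327943.
Half-width = z·√(radicand)/denom = 1.282·0.036441/1.010884 = 0.04621.
So the interval runs from 0.6798 to 0.7722.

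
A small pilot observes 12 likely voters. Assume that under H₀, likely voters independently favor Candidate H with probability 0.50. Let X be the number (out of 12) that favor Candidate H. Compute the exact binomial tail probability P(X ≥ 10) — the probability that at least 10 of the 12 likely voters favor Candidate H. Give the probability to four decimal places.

P = 0.0193

X ~ Binomial(n=12, p=0.50).
P(X ≥ 10) = C(12,10)·0.50^10·0.50^2 + C(12,11)·0.50^11·0.50^1 + C(12,12)·0.50^12·0.50^0.
= 0.016113 + 0.002930 + 0.000244 = 0.0193.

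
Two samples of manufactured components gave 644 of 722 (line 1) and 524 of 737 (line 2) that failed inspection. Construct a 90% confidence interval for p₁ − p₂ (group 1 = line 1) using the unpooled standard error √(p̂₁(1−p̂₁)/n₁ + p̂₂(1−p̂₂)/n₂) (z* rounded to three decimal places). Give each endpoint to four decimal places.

p̂₁ = 0.89197, p̂₂ = 0.71099, so the observed difference is 0.18098.
Unpooled SE = √(p̂₁(1−p̂₁)/n₁ + p̂₂(1−p̂₂)/n₂) = √(0.000133465 + 0.000278810) = 0.020305.
z* = 1.645 at the 90% level. Margin of error = 0.03340.
Interval: 0.18098 ± 0.03340 → (0.1476, 0.2144).

(0.1476, 0.2144)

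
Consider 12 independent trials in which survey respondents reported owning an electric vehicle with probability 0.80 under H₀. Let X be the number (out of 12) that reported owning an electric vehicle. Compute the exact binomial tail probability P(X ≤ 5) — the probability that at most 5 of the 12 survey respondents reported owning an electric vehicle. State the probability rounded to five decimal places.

P = 0.00390

X is binomial with n = 12 and p = 0.80.
P(X ≤ 5) = Σ_{j=0}^{5} C(12,j)·0.80^j·0.20^{12−j}.
= 0.000000 + 0.000000 + 0.000004 + 0.000058 + 0.000519 + 0.003322 = 0.00390.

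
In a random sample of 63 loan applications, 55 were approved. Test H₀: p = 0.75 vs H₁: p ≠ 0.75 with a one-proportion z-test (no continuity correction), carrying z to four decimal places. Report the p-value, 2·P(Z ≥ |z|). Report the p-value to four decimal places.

p-value = 0.0241

p̂ = 55/63 = 0.87302.
SE₀ = √(0.75·0.25/63) = 0.054554.
Test statistic (full precision, shown to 4 dp): z = (55/63 − 0.75)/SE₀ ≈ 2.2549.
From the standard normal, 2·P(Z ≥ |z|) = 0.0241.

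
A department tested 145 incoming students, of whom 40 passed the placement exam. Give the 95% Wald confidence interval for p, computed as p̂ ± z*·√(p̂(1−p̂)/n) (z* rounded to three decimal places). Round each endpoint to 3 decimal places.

The sample proportion is 40/145 = 0.27586.
SE = √(p̂(1−p̂)/n) = √(0.199762/145) = 0.037117.
z* = 1.960 at the 95% level.
Margin of error: 1.960 × 0.037117 = 0.07275.
So the interval runs from 0.203 to 0.349.

(0.203, 0.349)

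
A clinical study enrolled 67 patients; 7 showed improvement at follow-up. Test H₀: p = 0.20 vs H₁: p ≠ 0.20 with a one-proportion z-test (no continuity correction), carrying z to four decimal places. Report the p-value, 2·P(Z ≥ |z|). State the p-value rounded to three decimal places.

p̂ = 7/67 = 0.10448.
Null standard error: √(0.20·0.80/67) = √0.002388060 = 0.048868.
Test statistic (full precision, shown to 4 dp): z = (7/67 − 0.20)/SE₀ ≈ -1.9547.
From the standard normal, 2·P(Z ≥ |z|) = 0.051.

p-value = 0.051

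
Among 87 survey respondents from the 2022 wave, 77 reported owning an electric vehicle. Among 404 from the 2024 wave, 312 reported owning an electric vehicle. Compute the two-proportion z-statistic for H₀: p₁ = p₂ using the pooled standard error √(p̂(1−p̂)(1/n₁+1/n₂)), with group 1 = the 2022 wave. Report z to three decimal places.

p̂₁ = 77/87 = 0.88506, p̂₂ = 312/404 = 0.77228.
Pooled p̂ = (77+312)/(87+404) = 389/491 = 0.79226.
Pooled SE = √[0.1645837·0.01396950] ≈ 0.047949.
z = 0.11278/0.047949 = 2.352.

z = 2.352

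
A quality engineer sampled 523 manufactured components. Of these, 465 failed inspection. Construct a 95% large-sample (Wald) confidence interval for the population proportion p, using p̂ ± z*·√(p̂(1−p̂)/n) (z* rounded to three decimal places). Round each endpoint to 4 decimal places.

(0.8622, 0.9160)

Sample proportion p̂ = 465/523 = 0.88910.
SE(p̂) = √(0.88910·0.11090/523) = 0.013731.
The 95% critical value is z* = 1.960.
Margin of error: 1.960 × 0.013731 = 0.02691.
Interval: 0.88910 ± 0.02691 → (0.8622, 0.9160).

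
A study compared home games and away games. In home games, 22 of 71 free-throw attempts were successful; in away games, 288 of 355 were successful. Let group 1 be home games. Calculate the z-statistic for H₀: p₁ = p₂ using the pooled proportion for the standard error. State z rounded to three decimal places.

z = -8.664

Sample proportions: p̂₁ = 22/71 = 0.30986 and p̂₂ = 288/355 = 0.81127.
Pooled p̂ = (22+288)/(71+355) = 310/426 = 0.72770.
SE = √[p̂(1−p̂)(1/n₁+1/n₂)] = √[0.72770·0.27230·(1/71+1/355)] ≈ 0.057871.
z = -0.50141/0.057871 = -8.664.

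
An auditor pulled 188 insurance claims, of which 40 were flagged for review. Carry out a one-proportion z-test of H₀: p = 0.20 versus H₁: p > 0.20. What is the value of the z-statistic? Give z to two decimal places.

z = 0.44

Sample proportion p̂ = 40/188 = 0.21277.
SE₀ = √(0.20·0.80/188) = 0.029173.
z = (0.21277 − 0.20)/0.029173 = 0.01277/0.029173 = 0.44.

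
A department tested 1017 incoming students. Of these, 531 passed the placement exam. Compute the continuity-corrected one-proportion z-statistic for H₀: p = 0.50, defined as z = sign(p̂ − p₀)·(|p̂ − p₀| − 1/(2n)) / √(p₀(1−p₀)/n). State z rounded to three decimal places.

With x = 531 successes in n = 1017, p̂ = 0.52212. p̂ − p₀ = 0.022124.
Continuity correction 1/(2n) = 1/2034 = 0.000492.
Corrected numerator: |0.022124| − 0.000492 = 0.021632.
Under H₀, SE = √(p₀(1−p₀)/n) = √(0.50·0.50/1017) = √0.000245821 = 0.015679.
z = (+)0.021632/0.015679 = 1.380.

z = 1.380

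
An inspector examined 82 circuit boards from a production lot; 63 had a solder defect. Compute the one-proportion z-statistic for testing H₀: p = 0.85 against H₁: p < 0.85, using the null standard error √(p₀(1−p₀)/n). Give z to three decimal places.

z = -2.072

With x = 63 successes in n = 82, p̂ = 0.76829.
SE₀ = √(0.85·0.15/82) = 0.039432.
z = (0.76829 − 0.85)/0.039432 = -0.08171/0.039432 = -2.072.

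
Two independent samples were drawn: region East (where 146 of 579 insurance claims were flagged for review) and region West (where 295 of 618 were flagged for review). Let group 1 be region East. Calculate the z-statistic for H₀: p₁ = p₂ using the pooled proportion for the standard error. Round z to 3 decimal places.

z = -8.071

Sample proportions: p̂₁ = 146/579 = 0.25216 and p̂₂ = 295/618 = 0.47735.
Pooled p̂ = (146+295)/(579+618) = 441/1197 = 0.36842.
SE = √[p̂(1−p̂)(1/n₁+1/n₂)] = √[0.36842·0.63158·(1/579+1/618)] ≈ 0.027900.
z = -0.22519/0.027900 = -8.071.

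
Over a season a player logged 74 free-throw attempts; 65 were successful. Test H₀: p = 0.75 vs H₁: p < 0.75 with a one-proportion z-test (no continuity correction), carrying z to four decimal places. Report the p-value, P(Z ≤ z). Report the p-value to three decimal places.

p-value = 0.995

The sample proportion is 65/74 = 0.87838.
SE₀ = √(0.75·0.25/74) = 0.050337.
z = (p̂ − p₀)/SE = (65/74 − 0.75)/0.050337 ≈ 2.5504.
From the standard normal, P(Z ≤ z) = 0.995.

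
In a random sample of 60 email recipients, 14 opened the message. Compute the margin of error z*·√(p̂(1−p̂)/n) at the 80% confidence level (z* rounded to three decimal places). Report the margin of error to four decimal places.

p̂ = 14/60 = 0.23333.
SE = √(p̂(1−p̂)/n) = √(0.178889/60) = 0.054603.
For 80% confidence, z* = 1.282.
So ME = 0.0700.

ME = 0.0700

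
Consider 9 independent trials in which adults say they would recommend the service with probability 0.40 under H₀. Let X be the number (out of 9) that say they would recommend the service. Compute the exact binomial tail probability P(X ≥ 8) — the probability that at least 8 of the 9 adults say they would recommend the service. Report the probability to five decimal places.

P = 0.00380

X ~ Binomial(n=9, p=0.40).
P(X ≥ 8) = C(9,8)·0.40^8·0.60^1 + C(9,9)·0.40^9·0.60^0.
= 0.003539 + 0.000262 = 0.00380.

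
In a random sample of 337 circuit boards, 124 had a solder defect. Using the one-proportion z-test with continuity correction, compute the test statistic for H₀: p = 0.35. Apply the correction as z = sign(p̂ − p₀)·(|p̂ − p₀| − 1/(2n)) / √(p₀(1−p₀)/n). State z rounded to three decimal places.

z = 0.634

The sample proportion is 124/337 = 0.36795. p̂ − p₀ = 0.017953.
1/(2n) = 0.001484.
Corrected numerator: |0.017953| − 0.001484 = 0.016469.
SE₀ = √(0.35·0.65/337) = 0.025982.
z = +0.016469/0.025982 = 0.634.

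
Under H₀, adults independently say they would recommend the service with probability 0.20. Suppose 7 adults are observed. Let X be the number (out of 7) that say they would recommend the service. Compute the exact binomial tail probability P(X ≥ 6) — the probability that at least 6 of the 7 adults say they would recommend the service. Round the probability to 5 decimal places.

P = 0.00037

X is binomial with n = 7 and p = 0.20.
P(X ≥ 6) = C(7,6)·0.20^6·0.80^1 + C(7,7)·0.20^7·0.80^0.
= 0.000358 + 0.000013 = 0.00037.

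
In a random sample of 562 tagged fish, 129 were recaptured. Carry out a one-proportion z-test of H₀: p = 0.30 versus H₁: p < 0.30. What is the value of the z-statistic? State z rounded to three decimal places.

The sample proportion is 129/562 = 0.22954.
Under H₀, SE = √(p₀(1−p₀)/n) = √(0.30·0.70/562) = √0.000373665 = 0.019330.
z = (p̂ − p₀)/SE = (0.22954 − 0.30)/0.019330 = -3.645.

z = -3.645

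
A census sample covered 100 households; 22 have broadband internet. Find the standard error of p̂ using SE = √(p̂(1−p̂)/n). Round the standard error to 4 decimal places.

SE = 0.0414

The sample proportion is 22/100 = 0.22000.
p̂(1−p̂) = 0.22000·0.78000 = 0.171600.
SE = √(0.171600/100) = 0.0414.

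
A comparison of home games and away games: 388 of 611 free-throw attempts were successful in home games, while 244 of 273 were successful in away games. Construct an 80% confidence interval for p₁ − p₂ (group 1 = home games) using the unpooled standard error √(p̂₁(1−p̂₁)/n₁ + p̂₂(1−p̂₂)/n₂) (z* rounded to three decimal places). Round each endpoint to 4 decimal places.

p̂₁ = 0.63502, p̂₂ = 0.89377, so the observed difference is -0.25875.
SE = √(0.000379326 + 0.000347776) = √0.000727102 = 0.026965.
The 80% critical value is z* = 1.282. Margin of error = 0.03457.
Interval: -0.25875 ± 0.03457 → (-0.2933, -0.2242).

(-0.2933, -0.2242)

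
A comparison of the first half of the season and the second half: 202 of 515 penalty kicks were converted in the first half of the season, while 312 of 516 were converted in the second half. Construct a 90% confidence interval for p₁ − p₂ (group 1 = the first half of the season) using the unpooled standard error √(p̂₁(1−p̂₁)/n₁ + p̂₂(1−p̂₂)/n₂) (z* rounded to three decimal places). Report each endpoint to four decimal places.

p̂₁ = 202/515 = 0.39223, p̂₂ = 312/516 = 0.60465; p̂₁ − p̂₂ = -0.21242.
Unpooled SE = √(p̂₁(1−p̂₁)/n₁ + p̂₂(1−p̂₂)/n₂) = √(0.000462886 + 0.000463272) = 0.030433.
For 90% confidence, z* = 1.645. Margin of error = 0.05006.
Interval: -0.21242 ± 0.05006 → (-0.2625, -0.1624).

(-0.2625, -0.1624)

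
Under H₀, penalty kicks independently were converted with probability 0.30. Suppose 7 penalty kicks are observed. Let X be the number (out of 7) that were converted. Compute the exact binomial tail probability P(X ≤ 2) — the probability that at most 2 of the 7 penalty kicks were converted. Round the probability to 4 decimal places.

X is binomial with n = 7 and p = 0.30.
P(X ≤ 2) = C(7,0)·0.30^0·0.70^7 + C(7,1)·0.30^1·0.70^6 + C(7,2)·0.30^2·0.70^5.
= 0.082354 + 0.247063 + 0.317652 = 0.6471.

P = 0.6471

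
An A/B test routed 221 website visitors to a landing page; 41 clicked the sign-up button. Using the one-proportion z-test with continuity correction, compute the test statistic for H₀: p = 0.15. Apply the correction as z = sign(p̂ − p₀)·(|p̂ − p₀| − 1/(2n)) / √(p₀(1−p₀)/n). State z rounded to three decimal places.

z = 1.385

The sample proportion is 41/221 = 0.18552. p̂ − p₀ = 0.035520.
Continuity correction 1/(2n) = 1/442 = 0.002262.
Corrected numerator: |0.035520| − 0.002262 = 0.033258.
Under H₀, SE = √(p₀(1−p₀)/n) = √(0.15·0.85/221) = √0.000576923 = 0.024019.
z = +0.033258/0.024019 = 1.385.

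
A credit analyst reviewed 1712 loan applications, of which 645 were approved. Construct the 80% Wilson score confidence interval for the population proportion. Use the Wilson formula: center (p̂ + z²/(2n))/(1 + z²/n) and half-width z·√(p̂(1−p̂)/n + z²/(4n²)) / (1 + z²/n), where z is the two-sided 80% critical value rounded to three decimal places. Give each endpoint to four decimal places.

(0.3619, 0.3919)

p̂ = 645/1712 = 0.37675; z = 1.282, so z² = 1.643524.
1 + z²/n = 1.000960.
Center = (0.37675 + 0.000480)/1.000960 = 0.37687.
Radicand: p̂(1−p̂)/n + z²/(4n²) = 0.000137155 + 0.000000140 = 0.000137295.
Half-width = 1.282·√0.000137295/1.000960 = 0.01501.
So the interval runs from 0.3619 to 0.3919.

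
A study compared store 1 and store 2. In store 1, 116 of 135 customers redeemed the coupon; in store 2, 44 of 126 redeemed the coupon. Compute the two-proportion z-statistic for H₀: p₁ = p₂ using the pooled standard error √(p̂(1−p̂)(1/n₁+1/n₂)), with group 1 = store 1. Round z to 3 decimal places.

Sample proportions: p̂₁ = 116/135 = 0.85926 and p̂₂ = 44/126 = 0.34921.
Pooling: p̂ = 160/261 = 0.61303.
Pooled SE = √[0.2372249·0.01534392] ≈ 0.060332.
z = (p̂₁ − p̂₂)/SE = (0.85926 − 0.34921)/0.060332 = 0.51005/0.060332 = 8.454.

z = 8.454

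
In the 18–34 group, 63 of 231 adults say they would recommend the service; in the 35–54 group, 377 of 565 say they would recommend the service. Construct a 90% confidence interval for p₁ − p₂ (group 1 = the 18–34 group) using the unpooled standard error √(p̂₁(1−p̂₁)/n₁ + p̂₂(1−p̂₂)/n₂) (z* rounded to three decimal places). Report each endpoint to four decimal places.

p̂₁ = 63/231 = 0.27273, p̂₂ = 377/565 = 0.66726; p̂₁ − p̂₂ = -0.39453.
SE = √(0.000858645 + 0.000392965) = √0.001251610 = 0.035378.
z* = 1.645 at the 90% level. Margin = 1.645·0.035378 = 0.05820.
CI: -0.39453 ± 0.05820 = (-0.4527, -0.3363).

(-0.4527, -0.3363)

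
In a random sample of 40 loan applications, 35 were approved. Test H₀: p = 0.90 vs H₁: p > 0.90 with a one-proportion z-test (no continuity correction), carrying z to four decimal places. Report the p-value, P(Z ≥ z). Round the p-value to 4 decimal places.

p-value = 0.7009

Sample proportion p̂ = 35/40 = 0.87500.
Under H₀, SE = √(p₀(1−p₀)/n) = √(0.90·0.10/40) = √0.002250000 = 0.047434.
Test statistic (full precision, shown to 4 dp): z = (35/40 − 0.90)/SE₀ ≈ -0.5270.
p-value = P(Z ≥ z) with z = -0.5270 → 0.7009.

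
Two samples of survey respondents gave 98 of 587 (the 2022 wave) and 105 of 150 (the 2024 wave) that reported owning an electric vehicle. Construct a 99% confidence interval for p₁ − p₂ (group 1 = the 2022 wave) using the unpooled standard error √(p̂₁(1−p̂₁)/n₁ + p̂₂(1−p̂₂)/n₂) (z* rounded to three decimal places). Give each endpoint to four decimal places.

p̂₁ = 98/587 = 0.16695, p̂₂ = 105/150 = 0.70000; p̂₁ − p̂₂ = -0.53305.
Unpooled SE = √(p̂₁(1−p̂₁)/n₁ + p̂₂(1−p̂₂)/n₂) = √(0.000236930 + 0.001400000) = 0.040459.
The 99% critical value is z* = 2.576. Margin = 2.576·0.040459 = 0.10422.
CI: -0.53305 ± 0.10422 = (-0.6373, -0.4288).

(-0.6373, -0.4288)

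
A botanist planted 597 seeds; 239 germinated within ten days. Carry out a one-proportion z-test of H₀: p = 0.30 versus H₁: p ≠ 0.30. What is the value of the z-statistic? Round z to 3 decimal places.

z = 5.350

p̂ = 239/597 = 0.40034.
Under H₀, SE = √(p₀(1−p₀)/n) = √(0.30·0.70/597) = √0.000351759 = 0.018755.
Test statistic: z = 0.10034/0.018755 = 5.350.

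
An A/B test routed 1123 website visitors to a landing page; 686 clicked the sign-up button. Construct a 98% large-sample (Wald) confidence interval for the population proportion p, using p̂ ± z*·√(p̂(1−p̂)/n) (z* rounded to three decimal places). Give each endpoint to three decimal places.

The sample proportion is 686/1123 = 0.61086.
SE = √(p̂(1−p̂)/n) = √(0.237709/1123) = 0.014549.
z* = 2.326 at the 98% level.
Margin = 2.326·0.014549 = 0.03384.
So the interval runs from 0.577 to 0.645.

(0.577, 0.645)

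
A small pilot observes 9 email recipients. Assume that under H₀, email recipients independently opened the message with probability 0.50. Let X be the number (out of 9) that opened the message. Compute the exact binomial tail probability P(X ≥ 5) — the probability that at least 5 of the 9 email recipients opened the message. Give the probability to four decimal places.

P = 0.5000

X ~ Binomial(n=9, p=0.50).
P(X ≥ 5) = Σ_{j=5}^{9} C(9,j)·0.50^j·0.50^{9−j}.
= 0.246094 + 0.164062 + 0.070312 + 0.017578 + 0.001953 = 0.5000.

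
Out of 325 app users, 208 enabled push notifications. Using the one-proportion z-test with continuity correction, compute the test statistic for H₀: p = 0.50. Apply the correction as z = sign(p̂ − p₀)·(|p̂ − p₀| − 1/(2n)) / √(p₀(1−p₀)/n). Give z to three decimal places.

z = 4.992

p̂ = 208/325 = 0.64000. p̂ − p₀ = 0.140000.
Continuity correction 1/(2n) = 1/650 = 0.001538.
Corrected numerator: |0.140000| − 0.001538 = 0.138462.
SE₀ = √(0.50·0.50/325) = 0.027735.
z = +0.138462/0.027735 = 4.992.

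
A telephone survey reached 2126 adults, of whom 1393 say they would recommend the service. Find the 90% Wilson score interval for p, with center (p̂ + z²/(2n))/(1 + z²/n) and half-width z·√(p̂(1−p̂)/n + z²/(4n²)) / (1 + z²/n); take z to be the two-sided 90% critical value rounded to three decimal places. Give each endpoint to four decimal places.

Here p̂ = 1393/2126 = 0.65522 and z = 1.645 (z² = 2.706025).
Denominator 1 + z²/n = 1 + 2.706025/2126 = 1.001273.
Center = (0.65522 + 0.000636)/1.001273 = 0.65502.
Radicand: p̂(1−p̂)/n + z²/(4n²) = 0.000106259 + 0.000000150 = 0.000106409.
Half-width = 1.645·√0.000106409/1.001273 = 0.01695.
CI: 0.65502 ± 0.01695 = (0.6381, 0.6720).

(0.6381, 0.6720)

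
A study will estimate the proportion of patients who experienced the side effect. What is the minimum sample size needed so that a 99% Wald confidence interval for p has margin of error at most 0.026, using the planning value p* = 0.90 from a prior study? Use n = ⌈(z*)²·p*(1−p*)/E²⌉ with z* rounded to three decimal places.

z* = 2.576 at the 99% level.
p*(1−p*) = 0.90·0.10 = 0.0900.
Required n before rounding: 6.635776 × 0.0900 / 0.026² = 883.461.
Rounding up, n = 884.

n = 884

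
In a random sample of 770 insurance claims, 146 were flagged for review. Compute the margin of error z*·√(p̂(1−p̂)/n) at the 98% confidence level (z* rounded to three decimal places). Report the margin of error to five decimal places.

With x = 146 successes in n = 770, p̂ = 0.18961.
SE(p̂) = √(0.18961·0.81039/770) = 0.014126.
The 98% critical value is z* = 2.326.
ME = 2.326·0.014126 = 0.03286.

ME = 0.03286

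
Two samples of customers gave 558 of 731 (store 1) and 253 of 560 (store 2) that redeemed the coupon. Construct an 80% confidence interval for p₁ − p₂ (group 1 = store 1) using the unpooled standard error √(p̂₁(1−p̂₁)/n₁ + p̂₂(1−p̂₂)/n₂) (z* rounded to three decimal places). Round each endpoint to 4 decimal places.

(0.2779, 0.3452)

p̂₁ = 0.76334, p̂₂ = 0.45179, so the observed difference is 0.31155.
SE = √(0.000247132 + 0.000442277) = √0.000689409 = 0.026257.
For 80% confidence, z* = 1.282. Margin = 1.282·0.026257 = 0.03366.
CI: 0.31155 ± 0.03366 = (0.2779, 0.3452).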